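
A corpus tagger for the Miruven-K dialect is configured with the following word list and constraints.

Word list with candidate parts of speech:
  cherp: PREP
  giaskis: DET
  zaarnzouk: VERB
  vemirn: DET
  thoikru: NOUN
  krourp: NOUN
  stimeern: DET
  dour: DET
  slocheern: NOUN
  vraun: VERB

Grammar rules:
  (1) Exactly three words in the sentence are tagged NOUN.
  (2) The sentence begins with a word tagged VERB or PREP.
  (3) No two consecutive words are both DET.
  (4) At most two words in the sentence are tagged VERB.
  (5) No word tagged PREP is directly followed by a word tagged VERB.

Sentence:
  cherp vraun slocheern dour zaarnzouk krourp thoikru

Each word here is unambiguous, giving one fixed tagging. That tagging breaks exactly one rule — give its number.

Fixed tagging: PREP VERB NOUN DET VERB NOUN NOUN.
Applying the rules: R1 ok, R2 ok, R3 ok, R4 ok, R5 fails.
Only rule 5 fails.

5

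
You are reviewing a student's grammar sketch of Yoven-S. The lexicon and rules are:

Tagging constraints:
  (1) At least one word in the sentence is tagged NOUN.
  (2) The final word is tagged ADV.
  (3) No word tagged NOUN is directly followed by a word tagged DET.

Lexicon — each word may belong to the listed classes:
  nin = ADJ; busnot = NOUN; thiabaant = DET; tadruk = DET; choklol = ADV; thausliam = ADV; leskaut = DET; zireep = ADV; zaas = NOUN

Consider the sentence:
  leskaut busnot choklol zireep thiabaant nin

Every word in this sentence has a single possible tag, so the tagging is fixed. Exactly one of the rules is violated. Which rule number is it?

2

Fixed tagging: DET NOUN ADV ADV DET ADJ.
Rule check: R1 ✓, R2 ✗, R3 ✓.
Only rule 2 fails.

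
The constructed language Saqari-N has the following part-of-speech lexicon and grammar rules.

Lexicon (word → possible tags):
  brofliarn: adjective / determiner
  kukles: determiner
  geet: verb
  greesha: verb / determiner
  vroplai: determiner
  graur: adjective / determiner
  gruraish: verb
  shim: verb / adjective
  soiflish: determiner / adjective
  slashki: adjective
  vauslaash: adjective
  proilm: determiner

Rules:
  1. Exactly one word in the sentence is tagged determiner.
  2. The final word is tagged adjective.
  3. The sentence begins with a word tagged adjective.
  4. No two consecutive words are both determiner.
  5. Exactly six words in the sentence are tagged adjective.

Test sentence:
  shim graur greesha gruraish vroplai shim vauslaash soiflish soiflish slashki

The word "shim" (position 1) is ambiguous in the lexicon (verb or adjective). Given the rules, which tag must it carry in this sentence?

Candidates per position — 1:shim {verb,adjective}; 2:graur {adjective,determiner}; 3:greesha {verb,determiner}; 4:gruraish {verb}; 5:vroplai {determiner}; 6:shim {verb,adjective}; 7:vauslaash {adjective}; 8:soiflish {determiner,adjective}; 9:soiflish {determiner,adjective}; 10:slashki {adjective}.
Position 1: verb is ruled out by rule 3; that leaves adjective.
Position 2: determiner is ruled out by rule 1; that leaves adjective.
Position 3: determiner is ruled out by rule 1; that leaves verb.
Position 8: determiner is ruled out by rule 1; that leaves adjective.
Position 9: determiner is ruled out by rule 1; that leaves adjective.
Position 6: adjective is ruled out by rule 5; that leaves verb.
That leaves exactly one tagging: adjective adjective verb verb determiner verb adjective adjective adjective adjective.
Rule-by-rule: rule 1 satisfied; rule 2 satisfied; rule 3 satisfied; rule 4 satisfied; rule 5 satisfied.

adjective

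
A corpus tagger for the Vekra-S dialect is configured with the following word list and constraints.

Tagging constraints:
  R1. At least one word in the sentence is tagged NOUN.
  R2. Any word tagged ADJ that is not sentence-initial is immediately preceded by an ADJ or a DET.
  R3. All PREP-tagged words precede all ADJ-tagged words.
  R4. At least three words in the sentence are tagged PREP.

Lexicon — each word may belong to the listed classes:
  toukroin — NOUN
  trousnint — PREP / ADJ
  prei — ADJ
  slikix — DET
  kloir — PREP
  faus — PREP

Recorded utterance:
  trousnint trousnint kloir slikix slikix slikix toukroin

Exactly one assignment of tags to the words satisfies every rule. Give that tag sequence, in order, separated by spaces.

Candidates per position — 1:trousnint {PREP,ADJ}; 2:trousnint {PREP,ADJ}; 3:kloir {PREP}; 4:slikix {DET}; 5:slikix {DET}; 6:slikix {DET}; 7:toukroin {NOUN}.
Word 1 cannot be ADJ — rule 3 would then fail for every completion. It is PREP.
Word 2 cannot be ADJ — rule 2 would then fail for every completion. It is PREP.
So the tagging must be: PREP PREP PREP DET DET DET NOUN.
Check: rule 1 satisfied; rule 2 satisfied; rule 3 satisfied; rule 4 satisfied.

PREP PREP PREP DET DET DET NOUN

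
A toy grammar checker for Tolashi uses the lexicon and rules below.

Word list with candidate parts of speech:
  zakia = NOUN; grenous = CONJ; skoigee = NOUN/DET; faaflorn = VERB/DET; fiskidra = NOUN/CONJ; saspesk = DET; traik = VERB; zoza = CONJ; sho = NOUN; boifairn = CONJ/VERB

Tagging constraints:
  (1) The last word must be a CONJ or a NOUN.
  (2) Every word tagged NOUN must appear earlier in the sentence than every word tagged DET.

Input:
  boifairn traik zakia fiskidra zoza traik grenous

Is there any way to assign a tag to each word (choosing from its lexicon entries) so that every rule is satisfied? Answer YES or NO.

YES

Candidates per position — 1:boifairn {CONJ,VERB}; 2:traik {VERB}; 3:zakia {NOUN}; 4:fiskidra {NOUN,CONJ}; 5:zoza {CONJ}; 6:traik {VERB}; 7:grenous {CONJ}.
One satisfying assignment: CONJ VERB NOUN CONJ CONJ VERB CONJ.
Verifying each rule — rule 1 ✓; rule 2 ✓.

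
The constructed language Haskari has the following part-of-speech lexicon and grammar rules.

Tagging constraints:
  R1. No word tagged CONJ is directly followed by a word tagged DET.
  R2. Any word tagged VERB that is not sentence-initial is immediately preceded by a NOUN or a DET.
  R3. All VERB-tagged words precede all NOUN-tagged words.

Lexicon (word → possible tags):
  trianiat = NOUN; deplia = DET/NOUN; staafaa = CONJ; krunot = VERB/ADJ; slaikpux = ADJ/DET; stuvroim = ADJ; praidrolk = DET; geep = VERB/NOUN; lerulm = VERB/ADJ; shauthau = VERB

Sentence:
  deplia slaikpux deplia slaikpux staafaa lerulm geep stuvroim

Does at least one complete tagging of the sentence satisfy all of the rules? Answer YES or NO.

Candidates per position — 1:deplia {DET,NOUN}; 2:slaikpux {ADJ,DET}; 3:deplia {DET,NOUN}; 4:slaikpux {ADJ,DET}; 5:staafaa {CONJ}; 6:lerulm {VERB,ADJ}; 7:geep {VERB,NOUN}; 8:stuvroim {ADJ}.
One satisfying assignment: NOUN DET DET DET CONJ ADJ NOUN ADJ.
Checking: rule 1 satisfied; rule 2 satisfied; rule 3 satisfied.

YES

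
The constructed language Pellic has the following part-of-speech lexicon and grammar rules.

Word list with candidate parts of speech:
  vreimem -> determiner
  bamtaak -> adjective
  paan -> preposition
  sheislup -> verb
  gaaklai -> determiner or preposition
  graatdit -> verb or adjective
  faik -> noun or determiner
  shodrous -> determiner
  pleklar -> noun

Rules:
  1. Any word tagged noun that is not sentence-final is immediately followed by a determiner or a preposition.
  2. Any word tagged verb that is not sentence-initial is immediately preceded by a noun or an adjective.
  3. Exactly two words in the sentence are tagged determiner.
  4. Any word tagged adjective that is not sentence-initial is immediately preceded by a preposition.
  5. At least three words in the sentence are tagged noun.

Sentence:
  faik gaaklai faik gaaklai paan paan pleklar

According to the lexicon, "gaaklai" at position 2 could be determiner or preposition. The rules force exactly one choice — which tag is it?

determiner

Candidates per position — 1:faik {noun,determiner}; 2:gaaklai {determiner,preposition}; 3:faik {noun,determiner}; 4:gaaklai {determiner,preposition}; 5:paan {preposition}; 6:paan {preposition}; 7:pleklar {noun}.
Position 1: tagging it determiner would leave rule 5 unsatisfiable, so it must be noun.
Position 3: tagging it determiner would leave rule 5 unsatisfiable, so it must be noun.
Position 4: tagging it preposition would leave rule 3 unsatisfiable, so it must be determiner.
Position 2: tagging it preposition would leave rule 3 unsatisfiable, so it must be determiner.
The only consistent sequence is: noun determiner noun determiner preposition preposition noun.
Checking: rule 1 ok; rule 2 ok; rule 3 ok; rule 4 ok; rule 5 ok.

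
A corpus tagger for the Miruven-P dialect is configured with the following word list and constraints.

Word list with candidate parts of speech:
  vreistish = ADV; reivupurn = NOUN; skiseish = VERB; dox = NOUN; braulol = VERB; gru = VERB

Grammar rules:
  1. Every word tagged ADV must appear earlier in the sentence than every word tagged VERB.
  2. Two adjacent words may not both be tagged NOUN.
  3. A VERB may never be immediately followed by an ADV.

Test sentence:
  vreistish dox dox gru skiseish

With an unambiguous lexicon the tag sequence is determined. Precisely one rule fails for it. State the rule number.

Fixed tagging: ADV NOUN NOUN VERB VERB.
Applying the rules: R1 pass, R2 fail, R3 pass.
Only rule 2 fails.

2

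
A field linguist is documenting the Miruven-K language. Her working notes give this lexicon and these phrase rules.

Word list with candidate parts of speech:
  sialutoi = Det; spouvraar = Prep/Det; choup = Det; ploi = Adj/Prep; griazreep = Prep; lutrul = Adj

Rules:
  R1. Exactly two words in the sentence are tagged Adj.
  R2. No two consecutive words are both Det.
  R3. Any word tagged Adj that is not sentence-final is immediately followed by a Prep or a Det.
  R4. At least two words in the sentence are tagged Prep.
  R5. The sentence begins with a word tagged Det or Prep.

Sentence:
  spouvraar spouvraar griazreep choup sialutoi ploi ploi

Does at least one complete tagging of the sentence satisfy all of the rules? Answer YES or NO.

NO

Candidates per position — 1:spouvraar {Prep,Det}; 2:spouvraar {Prep,Det}; 3:griazreep {Prep}; 4:choup {Det}; 5:sialutoi {Det}; 6:ploi {Adj,Prep}; 7:ploi {Adj,Prep}.
Rule 2 cannot be satisfied by any choice of tags from the lexicon.
So there is no consistent tagging.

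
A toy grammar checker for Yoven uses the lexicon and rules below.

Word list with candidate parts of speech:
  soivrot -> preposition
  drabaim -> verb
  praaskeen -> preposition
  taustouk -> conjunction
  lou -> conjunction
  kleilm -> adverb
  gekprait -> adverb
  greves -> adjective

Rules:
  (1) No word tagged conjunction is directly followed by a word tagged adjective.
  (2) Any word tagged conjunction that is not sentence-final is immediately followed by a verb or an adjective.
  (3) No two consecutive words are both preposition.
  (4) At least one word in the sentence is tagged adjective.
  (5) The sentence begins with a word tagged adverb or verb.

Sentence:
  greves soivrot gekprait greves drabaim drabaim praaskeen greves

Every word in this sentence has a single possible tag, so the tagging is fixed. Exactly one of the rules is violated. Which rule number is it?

5

Fixed tagging: adjective preposition adverb adjective verb verb preposition adjective.
Applying the rules: R1 pass, R2 pass, R3 pass, R4 pass, R5 fail.
Only rule 5 fails.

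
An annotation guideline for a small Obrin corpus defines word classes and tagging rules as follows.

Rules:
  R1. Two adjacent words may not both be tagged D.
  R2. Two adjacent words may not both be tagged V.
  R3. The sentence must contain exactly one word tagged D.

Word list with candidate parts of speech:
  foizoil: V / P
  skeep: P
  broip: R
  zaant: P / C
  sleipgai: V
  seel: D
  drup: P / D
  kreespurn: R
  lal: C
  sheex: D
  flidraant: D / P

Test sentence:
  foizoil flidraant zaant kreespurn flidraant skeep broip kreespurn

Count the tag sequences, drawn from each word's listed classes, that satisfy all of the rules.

Candidates per position — 1:foizoil {V,P}; 2:flidraant {D,P}; 3:zaant {P,C}; 4:kreespurn {R}; 5:flidraant {D,P}; 6:skeep {P}; 7:broip {R}; 8:kreespurn {R}.
There are 16 candidate sequences in total.
Checking each against the rules leaves 8 sequences.
Count = 8.

8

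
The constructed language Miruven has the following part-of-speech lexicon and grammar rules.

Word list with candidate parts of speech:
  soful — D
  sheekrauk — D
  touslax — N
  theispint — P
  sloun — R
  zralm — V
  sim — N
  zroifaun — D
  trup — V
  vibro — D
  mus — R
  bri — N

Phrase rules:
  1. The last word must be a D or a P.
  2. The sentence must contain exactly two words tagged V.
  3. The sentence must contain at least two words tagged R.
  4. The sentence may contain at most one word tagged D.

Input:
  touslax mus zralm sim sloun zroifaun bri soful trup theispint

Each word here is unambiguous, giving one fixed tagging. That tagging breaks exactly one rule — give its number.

4

Fixed tagging: N R V N R D N D V P.
Rule check: R1 ✓, R2 ✓, R3 ✓, R4 ✗.
Only rule 4 fails.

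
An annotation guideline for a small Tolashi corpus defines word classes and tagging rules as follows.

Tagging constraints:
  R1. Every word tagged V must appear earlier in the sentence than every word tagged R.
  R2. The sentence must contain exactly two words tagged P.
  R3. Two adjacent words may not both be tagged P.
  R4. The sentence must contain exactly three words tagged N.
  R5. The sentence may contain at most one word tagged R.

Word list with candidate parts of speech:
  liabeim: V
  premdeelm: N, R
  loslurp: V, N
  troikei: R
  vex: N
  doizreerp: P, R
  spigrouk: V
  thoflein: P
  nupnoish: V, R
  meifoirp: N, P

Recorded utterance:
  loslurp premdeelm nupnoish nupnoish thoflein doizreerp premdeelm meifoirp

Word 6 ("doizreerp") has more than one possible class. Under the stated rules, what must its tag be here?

Candidates per position — 1:loslurp {V,N}; 2:premdeelm {N,R}; 3:nupnoish {V,R}; 4:nupnoish {V,R}; 5:thoflein {P}; 6:doizreerp {P,R}; 7:premdeelm {N,R}; 8:meifoirp {N,P}.
Position 6: P is ruled out by rule 3; that leaves R.
Position 7: R is ruled out by rule 5; that leaves N.
Position 8: N is ruled out by rule 2; that leaves P.
Position 1: V is ruled out by rule 4; that leaves N.
Position 2: R is ruled out by rule 4; that leaves N.
Position 3: R is ruled out by rule 5; that leaves V.
Position 4: R is ruled out by rule 5; that leaves V.
So the tagging must be: N N V V P R N P.
Checking: rule 1 ✓; rule 2 ✓; rule 3 ✓; rule 4 ✓; rule 5 ✓.

R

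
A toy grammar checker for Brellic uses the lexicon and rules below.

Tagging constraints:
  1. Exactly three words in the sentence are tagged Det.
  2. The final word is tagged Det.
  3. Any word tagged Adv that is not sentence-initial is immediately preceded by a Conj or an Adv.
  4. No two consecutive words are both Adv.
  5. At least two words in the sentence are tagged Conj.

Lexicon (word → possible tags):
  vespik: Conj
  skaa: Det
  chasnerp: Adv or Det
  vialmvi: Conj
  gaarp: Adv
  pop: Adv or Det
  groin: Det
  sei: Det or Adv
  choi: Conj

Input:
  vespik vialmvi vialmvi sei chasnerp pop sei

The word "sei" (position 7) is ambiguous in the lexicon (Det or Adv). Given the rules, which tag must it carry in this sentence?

Det

Candidates per position — 1:vespik {Conj}; 2:vialmvi {Conj}; 3:vialmvi {Conj}; 4:sei {Det,Adv}; 5:chasnerp {Adv,Det}; 6:pop {Adv,Det}; 7:sei {Det,Adv}.
Position 7: Adv is ruled out by rule 2; that leaves Det.
The remaining ambiguous positions (4, 5, 6) are resolved jointly — only one combination satisfies every rule.
So the tagging must be: Conj Conj Conj Adv Det Det Det.
Rule-by-rule: rule 1 ok; rule 2 ok; rule 3 ok; rule 4 ok; rule 5 ok.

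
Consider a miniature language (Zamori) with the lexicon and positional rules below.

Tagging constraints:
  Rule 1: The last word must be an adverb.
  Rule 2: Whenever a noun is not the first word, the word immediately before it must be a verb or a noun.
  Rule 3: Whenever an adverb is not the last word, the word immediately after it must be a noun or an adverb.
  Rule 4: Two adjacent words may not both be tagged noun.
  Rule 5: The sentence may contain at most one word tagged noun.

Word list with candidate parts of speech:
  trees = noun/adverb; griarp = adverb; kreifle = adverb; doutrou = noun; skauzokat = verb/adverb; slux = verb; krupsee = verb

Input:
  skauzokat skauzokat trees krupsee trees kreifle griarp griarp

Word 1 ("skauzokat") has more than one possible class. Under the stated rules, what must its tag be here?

verb

Candidates per position — 1:skauzokat {verb,adverb}; 2:skauzokat {verb,adverb}; 3:trees {noun,adverb}; 4:krupsee {verb}; 5:trees {noun,adverb}; 6:kreifle {adverb}; 7:griarp {adverb}; 8:griarp {adverb}.
Position 3: adverb is ruled out by rule 3; that leaves noun.
Position 5: noun is ruled out by rule 5; that leaves adverb.
Position 2: adverb is ruled out by rule 2; that leaves verb.
Position 1: adverb is ruled out by rule 3; that leaves verb.
The unique satisfying tagging is: verb verb noun verb adverb adverb adverb adverb.
Rule-by-rule: rule 1 holds; rule 2 holds; rule 3 holds; rule 4 holds; rule 5 holds.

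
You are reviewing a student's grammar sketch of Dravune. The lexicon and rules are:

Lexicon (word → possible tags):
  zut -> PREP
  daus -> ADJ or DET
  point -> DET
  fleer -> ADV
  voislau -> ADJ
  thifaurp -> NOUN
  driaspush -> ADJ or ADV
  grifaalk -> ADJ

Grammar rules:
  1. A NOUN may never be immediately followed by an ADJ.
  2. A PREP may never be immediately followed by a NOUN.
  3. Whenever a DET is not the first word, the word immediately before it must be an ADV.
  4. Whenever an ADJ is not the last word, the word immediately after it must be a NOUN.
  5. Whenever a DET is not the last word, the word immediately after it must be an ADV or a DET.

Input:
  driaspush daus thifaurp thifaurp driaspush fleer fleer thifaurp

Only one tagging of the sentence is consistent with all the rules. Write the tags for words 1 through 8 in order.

ADV ADJ NOUN NOUN ADV ADV ADV NOUN

Candidates per position — 1:driaspush {ADJ,ADV}; 2:daus {ADJ,DET}; 3:thifaurp {NOUN}; 4:thifaurp {NOUN}; 5:driaspush {ADJ,ADV}; 6:fleer {ADV}; 7:fleer {ADV}; 8:thifaurp {NOUN}.
If word 1 were ADJ, no tagging could satisfy rule 4; so word 1 is ADV.
If word 2 were DET, no tagging could satisfy rule 5; so word 2 is ADJ.
If word 5 were ADJ, no tagging could satisfy rule 1; so word 5 is ADV.
So the tagging must be: ADV ADJ NOUN NOUN ADV ADV ADV NOUN.
Verifying each rule — rule 1 ✓; rule 2 ✓; rule 3 ✓; rule 4 ✓; rule 5 ✓.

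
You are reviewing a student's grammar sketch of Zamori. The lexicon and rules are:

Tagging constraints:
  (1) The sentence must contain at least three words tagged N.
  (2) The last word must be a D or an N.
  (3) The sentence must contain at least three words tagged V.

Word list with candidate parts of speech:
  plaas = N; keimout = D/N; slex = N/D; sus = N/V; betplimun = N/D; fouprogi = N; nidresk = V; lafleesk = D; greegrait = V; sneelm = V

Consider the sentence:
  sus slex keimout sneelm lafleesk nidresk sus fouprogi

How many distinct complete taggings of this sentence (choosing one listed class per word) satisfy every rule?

7

Candidates per position — 1:sus {N,V}; 2:slex {N,D}; 3:keimout {D,N}; 4:sneelm {V}; 5:lafleesk {D}; 6:nidresk {V}; 7:sus {N,V}; 8:fouprogi {N}.
There are 16 candidate sequences in total.
Checking each against the rules leaves 7 sequences.
Count = 7.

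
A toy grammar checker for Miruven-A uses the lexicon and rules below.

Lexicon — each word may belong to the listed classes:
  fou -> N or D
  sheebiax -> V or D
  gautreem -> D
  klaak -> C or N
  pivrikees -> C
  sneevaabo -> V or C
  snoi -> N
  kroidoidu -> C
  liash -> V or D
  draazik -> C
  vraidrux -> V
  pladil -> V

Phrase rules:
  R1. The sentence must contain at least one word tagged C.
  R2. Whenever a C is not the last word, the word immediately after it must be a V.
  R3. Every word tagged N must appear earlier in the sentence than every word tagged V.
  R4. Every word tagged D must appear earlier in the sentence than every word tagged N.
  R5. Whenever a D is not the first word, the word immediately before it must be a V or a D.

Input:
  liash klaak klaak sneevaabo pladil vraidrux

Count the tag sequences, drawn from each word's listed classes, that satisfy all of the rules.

Candidates per position — 1:liash {V,D}; 2:klaak {C,N}; 3:klaak {C,N}; 4:sneevaabo {V,C}; 5:pladil {V}; 6:vraidrux {V}.
There are 16 candidate sequences in total.
The sequences that satisfy every rule: D N C V V V; D N N C V V.
Count = 2.

2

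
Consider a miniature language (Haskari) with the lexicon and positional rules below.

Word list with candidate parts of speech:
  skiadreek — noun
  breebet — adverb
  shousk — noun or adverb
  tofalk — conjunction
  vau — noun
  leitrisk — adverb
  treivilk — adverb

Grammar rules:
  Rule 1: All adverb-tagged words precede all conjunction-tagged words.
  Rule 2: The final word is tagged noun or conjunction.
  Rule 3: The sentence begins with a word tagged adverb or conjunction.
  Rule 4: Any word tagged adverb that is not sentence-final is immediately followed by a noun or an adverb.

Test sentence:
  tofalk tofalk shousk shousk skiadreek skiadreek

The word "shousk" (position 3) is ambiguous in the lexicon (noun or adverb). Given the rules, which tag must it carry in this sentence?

Candidates per position — 1:tofalk {conjunction}; 2:tofalk {conjunction}; 3:shousk {noun,adverb}; 4:shousk {noun,adverb}; 5:skiadreek {noun}; 6:skiadreek {noun}.
Word 3 cannot be adverb — rule 1 would then fail for every completion. It is noun.
Word 4 cannot be adverb — rule 1 would then fail for every completion. It is noun.
The unique satisfying tagging is: conjunction conjunction noun noun noun noun.
Checking: rule 1 holds; rule 2 holds; rule 3 holds; rule 4 holds.

noun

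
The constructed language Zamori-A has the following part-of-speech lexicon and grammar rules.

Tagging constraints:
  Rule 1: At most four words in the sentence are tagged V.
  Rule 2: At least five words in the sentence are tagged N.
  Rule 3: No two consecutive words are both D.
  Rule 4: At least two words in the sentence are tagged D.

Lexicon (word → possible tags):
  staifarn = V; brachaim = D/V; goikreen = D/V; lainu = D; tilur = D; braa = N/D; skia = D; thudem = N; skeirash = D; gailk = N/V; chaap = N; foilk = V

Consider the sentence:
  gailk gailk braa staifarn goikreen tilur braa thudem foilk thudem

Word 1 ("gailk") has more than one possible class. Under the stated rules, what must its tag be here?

N

Candidates per position — 1:gailk {N,V}; 2:gailk {N,V}; 3:braa {N,D}; 4:staifarn {V}; 5:goikreen {D,V}; 6:tilur {D}; 7:braa {N,D}; 8:thudem {N}; 9:foilk {V}; 10:thudem {N}.
If word 5 were D, no tagging could satisfy rule 3; so word 5 is V.
If word 7 were D, no tagging could satisfy rule 3; so word 7 is N.
If word 3 were N, no tagging could satisfy rule 4; so word 3 is D.
If word 1 were V, no tagging could satisfy rule 2; so word 1 is N.
If word 2 were V, no tagging could satisfy rule 2; so word 2 is N.
So the tagging must be: N N D V V D N N V N.
Checking: rule 1 satisfied; rule 2 satisfied; rule 3 satisfied; rule 4 satisfied.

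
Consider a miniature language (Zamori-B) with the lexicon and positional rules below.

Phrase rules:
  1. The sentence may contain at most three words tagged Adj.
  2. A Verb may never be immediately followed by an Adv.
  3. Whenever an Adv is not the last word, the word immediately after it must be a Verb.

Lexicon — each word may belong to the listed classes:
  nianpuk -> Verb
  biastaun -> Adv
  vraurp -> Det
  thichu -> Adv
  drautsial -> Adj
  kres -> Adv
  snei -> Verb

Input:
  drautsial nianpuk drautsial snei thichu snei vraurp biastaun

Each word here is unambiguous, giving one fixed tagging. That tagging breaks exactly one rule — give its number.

Fixed tagging: Adj Verb Adj Verb Adv Verb Det Adv.
Checking each rule: R1 holds, R2 violated, R3 holds.
Only rule 2 fails.

2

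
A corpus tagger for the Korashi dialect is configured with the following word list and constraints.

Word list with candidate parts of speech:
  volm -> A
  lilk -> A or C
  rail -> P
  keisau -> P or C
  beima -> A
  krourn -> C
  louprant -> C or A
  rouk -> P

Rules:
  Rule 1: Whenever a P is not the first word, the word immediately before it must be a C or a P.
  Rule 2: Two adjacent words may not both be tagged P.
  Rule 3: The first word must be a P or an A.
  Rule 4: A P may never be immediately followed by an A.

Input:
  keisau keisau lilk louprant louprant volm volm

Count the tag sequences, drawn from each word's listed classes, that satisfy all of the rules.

Candidates per position — 1:keisau {P,C}; 2:keisau {P,C}; 3:lilk {A,C}; 4:louprant {C,A}; 5:louprant {C,A}; 6:volm {A}; 7:volm {A}.
There are 32 candidate sequences in total.
Checking each against the rules leaves 8 sequences.
Count = 8.

8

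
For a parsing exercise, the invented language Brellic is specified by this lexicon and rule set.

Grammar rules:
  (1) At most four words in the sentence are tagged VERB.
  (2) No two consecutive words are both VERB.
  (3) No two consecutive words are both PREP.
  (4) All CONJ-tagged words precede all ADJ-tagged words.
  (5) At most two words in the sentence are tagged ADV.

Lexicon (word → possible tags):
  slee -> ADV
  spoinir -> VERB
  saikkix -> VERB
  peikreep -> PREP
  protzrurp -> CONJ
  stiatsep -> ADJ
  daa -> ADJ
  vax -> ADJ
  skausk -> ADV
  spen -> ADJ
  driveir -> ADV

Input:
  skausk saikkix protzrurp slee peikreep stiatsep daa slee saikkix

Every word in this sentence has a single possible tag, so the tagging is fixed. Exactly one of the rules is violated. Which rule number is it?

5

Fixed tagging: ADV VERB CONJ ADV PREP ADJ ADJ ADV VERB.
Rule check: R1 pass, R2 pass, R3 pass, R4 pass, R5 fail.
Only rule 5 fails.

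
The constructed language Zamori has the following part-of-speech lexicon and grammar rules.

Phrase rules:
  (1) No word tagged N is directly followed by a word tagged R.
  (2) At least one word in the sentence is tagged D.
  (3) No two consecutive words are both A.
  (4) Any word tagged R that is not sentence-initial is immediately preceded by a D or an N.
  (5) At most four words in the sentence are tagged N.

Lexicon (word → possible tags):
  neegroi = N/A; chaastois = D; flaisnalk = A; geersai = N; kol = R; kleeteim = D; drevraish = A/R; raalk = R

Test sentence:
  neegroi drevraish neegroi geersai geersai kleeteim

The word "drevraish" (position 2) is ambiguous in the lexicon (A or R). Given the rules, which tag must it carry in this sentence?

A

Candidates per position — 1:neegroi {N,A}; 2:drevraish {A,R}; 3:neegroi {N,A}; 4:geersai {N}; 5:geersai {N}; 6:kleeteim {D}.
Position 2: the remaining choice is settled jointly with positions 1, 3 — only A at position 2 is part of a tagging that satisfies every rule.
That leaves exactly one tagging: N A N N N D.
Verifying each rule — rule 1 ok; rule 2 ok; rule 3 ok; rule 4 ok; rule 5 ok.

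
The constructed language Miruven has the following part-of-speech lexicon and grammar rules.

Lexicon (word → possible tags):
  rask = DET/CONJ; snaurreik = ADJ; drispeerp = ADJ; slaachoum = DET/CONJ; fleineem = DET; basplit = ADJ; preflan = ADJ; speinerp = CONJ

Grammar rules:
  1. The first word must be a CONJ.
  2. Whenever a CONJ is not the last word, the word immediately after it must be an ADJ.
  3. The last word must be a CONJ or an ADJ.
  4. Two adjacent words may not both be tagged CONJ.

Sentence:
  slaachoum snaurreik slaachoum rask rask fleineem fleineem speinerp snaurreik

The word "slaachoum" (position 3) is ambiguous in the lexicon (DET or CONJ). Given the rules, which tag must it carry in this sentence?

Candidates per position — 1:slaachoum {DET,CONJ}; 2:snaurreik {ADJ}; 3:slaachoum {DET,CONJ}; 4:rask {DET,CONJ}; 5:rask {DET,CONJ}; 6:fleineem {DET}; 7:fleineem {DET}; 8:speinerp {CONJ}; 9:snaurreik {ADJ}.
At position 1, choosing DET makes rule 1 impossible to satisfy; hence CONJ.
At position 3, choosing CONJ makes rule 2 impossible to satisfy; hence DET.
At position 4, choosing CONJ makes rule 2 impossible to satisfy; hence DET.
At position 5, choosing CONJ makes rule 2 impossible to satisfy; hence DET.
That leaves exactly one tagging: CONJ ADJ DET DET DET DET DET CONJ ADJ.
Checking: rule 1 ok; rule 2 ok; rule 3 ok; rule 4 ok.

DET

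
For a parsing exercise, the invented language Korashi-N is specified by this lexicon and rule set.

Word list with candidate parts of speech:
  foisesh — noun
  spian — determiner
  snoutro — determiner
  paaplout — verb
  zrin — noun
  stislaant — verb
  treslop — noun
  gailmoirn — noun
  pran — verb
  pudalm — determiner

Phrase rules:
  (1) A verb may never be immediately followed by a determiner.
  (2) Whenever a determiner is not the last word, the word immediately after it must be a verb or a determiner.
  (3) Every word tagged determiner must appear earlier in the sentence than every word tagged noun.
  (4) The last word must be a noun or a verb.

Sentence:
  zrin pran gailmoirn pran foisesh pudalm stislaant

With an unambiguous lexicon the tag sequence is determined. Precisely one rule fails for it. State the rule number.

Fixed tagging: noun verb noun verb noun determiner verb.
Applying the rules: R1 ok, R2 ok, R3 fails, R4 ok.
Only rule 3 fails.

3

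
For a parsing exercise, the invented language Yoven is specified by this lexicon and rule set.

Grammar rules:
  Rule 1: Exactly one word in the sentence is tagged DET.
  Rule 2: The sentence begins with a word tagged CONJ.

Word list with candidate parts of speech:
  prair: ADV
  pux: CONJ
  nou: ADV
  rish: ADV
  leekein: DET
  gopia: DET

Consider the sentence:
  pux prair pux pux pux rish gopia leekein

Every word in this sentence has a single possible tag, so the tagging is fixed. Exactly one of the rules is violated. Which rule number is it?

1

Fixed tagging: CONJ ADV CONJ CONJ CONJ ADV DET DET.
Applying the rules: R1 ✗, R2 ✓.
Only rule 1 fails.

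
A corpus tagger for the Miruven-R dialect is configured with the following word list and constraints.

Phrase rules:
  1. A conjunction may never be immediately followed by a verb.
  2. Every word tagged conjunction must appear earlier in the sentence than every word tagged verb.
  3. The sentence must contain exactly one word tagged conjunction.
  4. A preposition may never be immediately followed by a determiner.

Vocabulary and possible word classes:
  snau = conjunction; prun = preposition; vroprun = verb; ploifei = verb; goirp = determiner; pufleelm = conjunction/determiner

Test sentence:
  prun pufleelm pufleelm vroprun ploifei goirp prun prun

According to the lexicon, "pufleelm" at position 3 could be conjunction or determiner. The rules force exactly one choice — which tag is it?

determiner

Candidates per position — 1:prun {preposition}; 2:pufleelm {conjunction,determiner}; 3:pufleelm {conjunction,determiner}; 4:vroprun {verb}; 5:ploifei {verb}; 6:goirp {determiner}; 7:prun {preposition}; 8:prun {preposition}.
At position 2, choosing determiner makes rule 4 impossible to satisfy; hence conjunction.
At position 3, choosing conjunction makes rule 1 impossible to satisfy; hence determiner.
The only consistent sequence is: preposition conjunction determiner verb verb determiner preposition preposition.
Checking: rule 1 ✓; rule 2 ✓; rule 3 ✓; rule 4 ✓.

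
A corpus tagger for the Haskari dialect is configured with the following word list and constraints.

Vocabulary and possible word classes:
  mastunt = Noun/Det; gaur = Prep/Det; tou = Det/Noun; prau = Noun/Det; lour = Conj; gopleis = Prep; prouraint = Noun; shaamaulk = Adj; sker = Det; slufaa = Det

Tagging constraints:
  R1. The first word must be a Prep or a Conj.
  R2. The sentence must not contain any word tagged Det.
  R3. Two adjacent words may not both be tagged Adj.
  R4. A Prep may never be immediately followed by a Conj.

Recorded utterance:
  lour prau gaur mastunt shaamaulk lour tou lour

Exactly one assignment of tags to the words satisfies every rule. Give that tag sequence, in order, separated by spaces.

Conj Noun Prep Noun Adj Conj Noun Conj

Candidates per position — 1:lour {Conj}; 2:prau {Noun,Det}; 3:gaur {Prep,Det}; 4:mastunt {Noun,Det}; 5:shaamaulk {Adj}; 6:lour {Conj}; 7:tou {Det,Noun}; 8:lour {Conj}.
Word 2 cannot be Det — rule 2 would then fail for every completion. It is Noun.
Word 3 cannot be Det — rule 2 would then fail for every completion. It is Prep.
Word 4 cannot be Det — rule 2 would then fail for every completion. It is Noun.
Word 7 cannot be Det — rule 2 would then fail for every completion. It is Noun.
That leaves exactly one tagging: Conj Noun Prep Noun Adj Conj Noun Conj.
Checking: rule 1 holds; rule 2 holds; rule 3 holds; rule 4 holds.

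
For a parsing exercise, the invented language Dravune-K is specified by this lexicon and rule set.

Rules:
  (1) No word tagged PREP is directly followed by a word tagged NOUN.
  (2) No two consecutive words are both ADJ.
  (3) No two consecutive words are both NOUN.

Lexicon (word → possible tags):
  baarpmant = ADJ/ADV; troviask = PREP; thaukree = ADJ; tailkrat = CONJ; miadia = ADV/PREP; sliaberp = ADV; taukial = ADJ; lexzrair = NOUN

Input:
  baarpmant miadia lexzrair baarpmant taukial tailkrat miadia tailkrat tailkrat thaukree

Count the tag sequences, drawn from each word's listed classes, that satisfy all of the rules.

Candidates per position — 1:baarpmant {ADJ,ADV}; 2:miadia {ADV,PREP}; 3:lexzrair {NOUN}; 4:baarpmant {ADJ,ADV}; 5:taukial {ADJ}; 6:tailkrat {CONJ}; 7:miadia {ADV,PREP}; 8:tailkrat {CONJ}; 9:tailkrat {CONJ}; 10:thaukree {ADJ}.
There are 16 candidate sequences in total.
The sequences that satisfy every rule: ADJ ADV NOUN ADV ADJ CONJ ADV CONJ CONJ ADJ; ADJ ADV NOUN ADV ADJ CONJ PREP CONJ CONJ ADJ; ADV ADV NOUN ADV ADJ CONJ ADV CONJ CONJ ADJ; ADV ADV NOUN ADV ADJ CONJ PREP CONJ CONJ ADJ.
Count = 4.

4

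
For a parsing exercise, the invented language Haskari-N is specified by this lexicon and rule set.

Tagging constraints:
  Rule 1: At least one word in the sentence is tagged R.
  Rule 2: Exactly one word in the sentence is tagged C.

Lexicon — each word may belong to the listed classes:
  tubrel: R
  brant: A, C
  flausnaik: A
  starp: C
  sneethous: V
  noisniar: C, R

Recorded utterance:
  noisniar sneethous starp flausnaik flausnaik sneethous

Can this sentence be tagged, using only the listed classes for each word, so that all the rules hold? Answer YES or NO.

YES

Candidates per position — 1:noisniar {C,R}; 2:sneethous {V}; 3:starp {C}; 4:flausnaik {A}; 5:flausnaik {A}; 6:sneethous {V}.
One satisfying assignment: R V C A A V.
Rule-by-rule: rule 1 ✓; rule 2 ✓.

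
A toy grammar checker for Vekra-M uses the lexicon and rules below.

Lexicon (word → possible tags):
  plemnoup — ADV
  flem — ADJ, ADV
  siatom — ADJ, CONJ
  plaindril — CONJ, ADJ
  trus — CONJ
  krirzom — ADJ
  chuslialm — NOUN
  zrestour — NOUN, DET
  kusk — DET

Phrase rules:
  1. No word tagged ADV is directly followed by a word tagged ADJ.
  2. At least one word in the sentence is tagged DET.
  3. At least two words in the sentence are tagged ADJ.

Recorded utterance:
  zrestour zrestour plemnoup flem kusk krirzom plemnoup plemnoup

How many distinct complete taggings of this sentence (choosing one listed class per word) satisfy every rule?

0

Candidates per position — 1:zrestour {NOUN,DET}; 2:zrestour {NOUN,DET}; 3:plemnoup {ADV}; 4:flem {ADJ,ADV}; 5:kusk {DET}; 6:krirzom {ADJ}; 7:plemnoup {ADV}; 8:plemnoup {ADV}.
There are 8 candidate sequences in total.
Every candidate sequence violates at least one rule; no consistent tagging exists.
Count = 0.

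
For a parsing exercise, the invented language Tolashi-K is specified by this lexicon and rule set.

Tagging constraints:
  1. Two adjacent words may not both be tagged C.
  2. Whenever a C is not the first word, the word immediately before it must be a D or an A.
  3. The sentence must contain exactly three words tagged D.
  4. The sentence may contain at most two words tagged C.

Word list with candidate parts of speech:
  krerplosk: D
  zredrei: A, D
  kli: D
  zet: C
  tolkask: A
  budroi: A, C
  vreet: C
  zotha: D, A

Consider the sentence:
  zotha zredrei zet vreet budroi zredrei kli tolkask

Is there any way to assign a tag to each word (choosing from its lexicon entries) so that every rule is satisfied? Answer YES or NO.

NO

Candidates per position — 1:zotha {D,A}; 2:zredrei {A,D}; 3:zet {C}; 4:vreet {C}; 5:budroi {A,C}; 6:zredrei {A,D}; 7:kli {D}; 8:tolkask {A}.
Rule 1 cannot be satisfied by any choice of tags from the lexicon.
So there is no consistent tagging.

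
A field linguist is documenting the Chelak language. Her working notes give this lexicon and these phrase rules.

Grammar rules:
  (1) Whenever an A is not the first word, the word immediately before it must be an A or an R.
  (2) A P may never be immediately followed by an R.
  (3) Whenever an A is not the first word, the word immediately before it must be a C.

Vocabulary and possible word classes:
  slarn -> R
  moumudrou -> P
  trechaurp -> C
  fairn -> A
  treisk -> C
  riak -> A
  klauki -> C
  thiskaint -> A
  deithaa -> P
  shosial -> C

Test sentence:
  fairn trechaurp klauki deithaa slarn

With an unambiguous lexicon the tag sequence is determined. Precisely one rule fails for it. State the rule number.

Fixed tagging: A C C P R.
Applying the rules: R1 pass, R2 fail, R3 pass.
Only rule 2 fails.

2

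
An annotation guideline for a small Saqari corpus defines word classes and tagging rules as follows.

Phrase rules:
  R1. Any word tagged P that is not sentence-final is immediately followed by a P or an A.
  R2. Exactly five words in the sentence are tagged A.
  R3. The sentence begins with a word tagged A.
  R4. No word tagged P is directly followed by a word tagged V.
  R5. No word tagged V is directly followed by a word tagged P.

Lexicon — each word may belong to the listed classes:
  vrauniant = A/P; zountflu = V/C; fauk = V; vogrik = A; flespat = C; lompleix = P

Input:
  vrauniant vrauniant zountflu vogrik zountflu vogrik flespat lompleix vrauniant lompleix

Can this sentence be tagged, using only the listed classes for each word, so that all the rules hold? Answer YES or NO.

YES

Candidates per position — 1:vrauniant {A,P}; 2:vrauniant {A,P}; 3:zountflu {V,C}; 4:vogrik {A}; 5:zountflu {V,C}; 6:vogrik {A}; 7:flespat {C}; 8:lompleix {P}; 9:vrauniant {A,P}; 10:lompleix {P}.
One satisfying assignment: A A C A V A C P A P.
Check: rule 1 ✓; rule 2 ✓; rule 3 ✓; rule 4 ✓; rule 5 ✓.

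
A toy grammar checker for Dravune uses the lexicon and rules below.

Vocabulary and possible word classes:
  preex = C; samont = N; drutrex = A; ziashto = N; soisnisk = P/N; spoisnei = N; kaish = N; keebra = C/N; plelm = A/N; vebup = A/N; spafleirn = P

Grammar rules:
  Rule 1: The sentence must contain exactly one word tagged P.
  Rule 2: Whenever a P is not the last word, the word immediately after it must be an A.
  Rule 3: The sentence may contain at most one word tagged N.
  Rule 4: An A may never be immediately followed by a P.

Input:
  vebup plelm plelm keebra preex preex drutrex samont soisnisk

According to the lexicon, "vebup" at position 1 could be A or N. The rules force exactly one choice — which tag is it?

Candidates per position — 1:vebup {A,N}; 2:plelm {A,N}; 3:plelm {A,N}; 4:keebra {C,N}; 5:preex {C}; 6:preex {C}; 7:drutrex {A}; 8:samont {N}; 9:soisnisk {P,N}.
Position 1: N is ruled out by rule 3; that leaves A.
Position 2: N is ruled out by rule 3; that leaves A.
Position 3: N is ruled out by rule 3; that leaves A.
Position 4: N is ruled out by rule 3; that leaves C.
Position 9: N is ruled out by rule 1; that leaves P.
So the tagging must be: A A A C C C A N P.
Check: rule 1 holds; rule 2 holds; rule 3 holds; rule 4 holds.

A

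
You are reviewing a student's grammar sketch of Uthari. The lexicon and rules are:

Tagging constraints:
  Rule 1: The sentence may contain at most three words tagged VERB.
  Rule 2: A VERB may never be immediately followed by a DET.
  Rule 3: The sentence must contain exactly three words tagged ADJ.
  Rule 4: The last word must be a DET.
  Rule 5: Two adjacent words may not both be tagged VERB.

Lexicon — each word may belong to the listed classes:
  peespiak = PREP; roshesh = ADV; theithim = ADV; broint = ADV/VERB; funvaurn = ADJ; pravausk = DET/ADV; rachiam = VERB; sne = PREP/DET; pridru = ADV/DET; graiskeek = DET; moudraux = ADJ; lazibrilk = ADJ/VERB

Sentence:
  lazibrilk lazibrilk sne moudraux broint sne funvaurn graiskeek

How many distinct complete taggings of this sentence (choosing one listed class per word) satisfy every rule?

Candidates per position — 1:lazibrilk {ADJ,VERB}; 2:lazibrilk {ADJ,VERB}; 3:sne {PREP,DET}; 4:moudraux {ADJ}; 5:broint {ADV,VERB}; 6:sne {PREP,DET}; 7:funvaurn {ADJ}; 8:graiskeek {DET}.
There are 32 candidate sequences in total.
Checking each against the rules leaves 9 sequences.
Count = 9.

9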